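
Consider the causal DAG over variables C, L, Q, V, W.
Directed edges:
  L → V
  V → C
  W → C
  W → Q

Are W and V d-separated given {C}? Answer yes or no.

Bayes-Ball from W | {C} reaches {L,Q,V}.
V ∈ reach(W|{C}) ⇒ W ⊥̸ V | {C}.

No — W and V are d-connected given {C}.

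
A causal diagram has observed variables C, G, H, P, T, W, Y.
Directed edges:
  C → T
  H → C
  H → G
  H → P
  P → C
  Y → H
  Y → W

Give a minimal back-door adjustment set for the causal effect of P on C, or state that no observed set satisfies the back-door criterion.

desc(P)\{P}={C,T}; candidates ⊆ {G,H,W,Y}.
size 0: {}; under {} P still reaches {C,G,H,T,W,Y} ∋ C.
{H}: P⊥C given {H} in G with P→· removed — back-door holds.

P→C: minimal back-door set {H}.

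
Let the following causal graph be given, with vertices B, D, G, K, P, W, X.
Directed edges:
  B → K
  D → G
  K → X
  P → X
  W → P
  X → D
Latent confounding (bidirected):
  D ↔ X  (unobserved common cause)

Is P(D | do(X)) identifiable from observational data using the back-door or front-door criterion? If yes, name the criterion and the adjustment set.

P(D|do(X)): not identifiable (no BD/FD set).

desc(X)\{X}={D,G}; candidates ⊆ {B,K,P,W}.
X↔D: latent back-door arc(s) into X.
size 0: {}; under {} X still reaches {B,D,G,K,P,W} ∋ D.
size 1: {B}, {K}, {P} …(+1); under {B} X still reaches {D,G,K,P,W} ∋ D.
size 2: {B,K}, {B,P}, {B,W} …(+3); under {B,K} X still reaches {D,G,P,W} ∋ D.
X↔D cannot be blocked by any observed set — no back-door set.
No mediator lies on a directed X→…→D path.
Neither criterion identifies P(D|do(X)) in this graph.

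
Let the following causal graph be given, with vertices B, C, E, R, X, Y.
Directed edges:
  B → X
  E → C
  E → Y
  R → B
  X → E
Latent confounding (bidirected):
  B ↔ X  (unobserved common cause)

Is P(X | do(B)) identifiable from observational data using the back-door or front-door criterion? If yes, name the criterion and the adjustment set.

P(X|do(B)): not identifiable (no BD/FD set).

desc(B)\{B}={C,E,X,Y}; candidates ⊆ {R}.
B↔X: latent back-door arc(s) into B.
size 0: {}; under {} B still reaches {C,E,R,X,Y} ∋ X.
size 1: {R}; under {R} B still reaches {C,E,X,Y} ∋ X.
B↔X cannot be blocked by any observed set — no back-door set.
No mediator lies on a directed B→…→X path.
Neither criterion identifies P(X|do(B)) in this graph.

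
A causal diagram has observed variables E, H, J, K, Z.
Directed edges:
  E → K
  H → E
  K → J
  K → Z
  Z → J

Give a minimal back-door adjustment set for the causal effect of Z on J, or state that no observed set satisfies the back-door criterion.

Z→J: minimal back-door set {K}.

desc(Z)\{Z}={J}; candidates ⊆ {E,H,K}.
size 0: {}; under {} Z still reaches {E,H,J,K} ∋ J.
{K}: Z⊥J given {K} in G with Z→· removed — back-door holds.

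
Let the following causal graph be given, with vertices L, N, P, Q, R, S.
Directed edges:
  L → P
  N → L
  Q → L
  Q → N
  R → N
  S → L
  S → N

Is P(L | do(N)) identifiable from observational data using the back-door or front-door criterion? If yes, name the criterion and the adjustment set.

P(L|do(N)): backdoor, adjust for {Q, S}.

desc(N)\{N}={L,P}; candidates ⊆ {Q,R,S}.
size 0: {}; under {} N still reaches {L,P,Q,R,S} ∋ L.
size 1: {Q}, {R}, {S}; under {Q} N still reaches {L,P,R,S} ∋ L.
{Q,S}: N⊥L given {Q,S} in G with N→· removed — back-door holds.
P(L|do(N)) = Σ_{Q,S} P(L|N,Q,S)·P(Q,S).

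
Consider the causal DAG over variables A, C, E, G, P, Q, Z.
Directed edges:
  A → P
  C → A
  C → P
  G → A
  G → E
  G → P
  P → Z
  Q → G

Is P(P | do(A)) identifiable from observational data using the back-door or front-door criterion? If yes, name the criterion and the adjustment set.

desc(A)\{A}={P,Z}; candidates ⊆ {C,E,G,Q}.
size 0: {}; under {} A still reaches {C,E,G,P,Q,Z} ∋ P.
size 1: {C}, {E}, {G} …(+1); under {C} A still reaches {E,G,P,Q,Z} ∋ P.
{C,G}: A⊥P given {C,G} in G with A→· removed — back-door holds.
P(P|do(A)) = Σ_{C,G} P(P|A,C,G)·P(C,G).

P(P|do(A)): backdoor, adjust for {C, G}.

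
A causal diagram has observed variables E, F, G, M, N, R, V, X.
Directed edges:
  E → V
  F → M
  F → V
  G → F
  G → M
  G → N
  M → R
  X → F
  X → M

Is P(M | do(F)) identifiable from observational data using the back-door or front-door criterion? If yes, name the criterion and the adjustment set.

P(M|do(F)): backdoor, adjust for {G, X}.

desc(F)\{F}={M,R,V}; candidates ⊆ {E,G,N,X}.
size 0: {}; under {} F still reaches {G,M,N,R,X} ∋ M.
size 1: {E}, {G}, {N} …(+1); under {E} F still reaches {G,M,N,R,X} ∋ M.
{G,X}: F⊥M given {G,X} in G with F→· removed — back-door holds.
P(M|do(F)) = Σ_{G,X} P(M|F,G,X)·P(G,X).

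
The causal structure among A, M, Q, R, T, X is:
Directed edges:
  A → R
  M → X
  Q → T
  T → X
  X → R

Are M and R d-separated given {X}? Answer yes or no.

Yes — M ⊥ R | {X}.

Bayes-Ball from M | {X} reaches {Q,T}.
R ∉ reach(M|{X}) ⇒ M ⊥ R | {X}.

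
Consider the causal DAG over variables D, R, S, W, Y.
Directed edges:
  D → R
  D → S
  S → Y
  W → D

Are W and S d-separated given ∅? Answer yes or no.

No — W and S are d-connected given ∅.

Bayes-Ball from W | ∅ reaches {D,R,S,Y}.
S ∈ reach(W|∅) ⇒ W ⊥̸ S | ∅.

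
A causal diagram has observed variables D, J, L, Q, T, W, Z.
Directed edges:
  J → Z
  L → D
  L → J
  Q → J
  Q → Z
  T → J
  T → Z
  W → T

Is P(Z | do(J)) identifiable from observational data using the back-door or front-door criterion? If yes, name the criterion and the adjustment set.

P(Z|do(J)): backdoor, adjust for {Q, T}.

desc(J)\{J}={Z}; candidates ⊆ {D,L,Q,T,W}.
size 0: {}; under {} J still reaches {D,L,Q,T,W,Z} ∋ Z.
size 1: {D}, {L}, {Q} …(+2); under {D} J still reaches {L,Q,T,W,Z} ∋ Z.
{Q,T}: J⊥Z given {Q,T} in G with J→· removed — back-door holds.
P(Z|do(J)) = Σ_{Q,T} P(Z|J,Q,T)·P(Q,T).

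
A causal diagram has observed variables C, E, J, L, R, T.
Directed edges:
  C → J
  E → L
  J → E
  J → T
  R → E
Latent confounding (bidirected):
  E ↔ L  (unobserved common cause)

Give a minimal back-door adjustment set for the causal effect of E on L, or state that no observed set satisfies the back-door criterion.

desc(E)\{E}={L}; candidates ⊆ {C,J,R,T}.
E↔L: latent back-door arc(s) into E.
size 0: {}; under {} E still reaches {C,J,L,R,T} ∋ L.
size 1: {C}, {J}, {R} …(+1); under {C} E still reaches {J,L,R,T} ∋ L.
size 2: {C,J}, {C,R}, {C,T} …(+3); under {C,J} E still reaches {L,R} ∋ L.
E↔L cannot be blocked by any observed set — no back-door set.

E→L: no observed back-door set.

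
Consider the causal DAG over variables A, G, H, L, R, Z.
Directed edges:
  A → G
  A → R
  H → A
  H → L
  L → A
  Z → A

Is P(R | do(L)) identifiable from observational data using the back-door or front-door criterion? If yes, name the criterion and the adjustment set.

desc(L)\{L}={A,G,R}; candidates ⊆ {H,Z}.
size 0: {}; under {} L still reaches {A,G,H,R} ∋ R.
{H}: L⊥R given {H} in G with L→· removed — back-door holds.
P(R|do(L)) = Σ_{H} P(R|L,H)·P(H).

P(R|do(L)): backdoor, adjust for {H}.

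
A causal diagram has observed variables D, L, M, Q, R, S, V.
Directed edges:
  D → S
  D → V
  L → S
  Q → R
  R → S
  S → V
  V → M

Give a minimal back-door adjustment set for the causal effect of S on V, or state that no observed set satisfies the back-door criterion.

desc(S)\{S}={M,V}; candidates ⊆ {D,L,Q,R}.
size 0: {}; under {} S still reaches {D,L,M,Q,R,V} ∋ V.
{D}: S⊥V given {D} in G with S→· removed — back-door holds.

S→V: minimal back-door set {D}.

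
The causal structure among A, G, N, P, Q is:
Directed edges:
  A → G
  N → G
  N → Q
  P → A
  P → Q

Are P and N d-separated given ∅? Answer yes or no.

Bayes-Ball from P | ∅ reaches {A,G,Q}.
N ∉ reach(P|∅) ⇒ P ⊥ N | ∅.

Yes — P ⊥ N | ∅.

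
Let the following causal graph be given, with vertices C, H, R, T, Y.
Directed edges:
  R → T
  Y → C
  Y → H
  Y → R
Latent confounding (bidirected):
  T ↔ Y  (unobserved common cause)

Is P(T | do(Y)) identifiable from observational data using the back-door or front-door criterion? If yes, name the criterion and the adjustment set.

P(T|do(Y)): frontdoor, adjust for {R}.

desc(Y)\{Y}={C,H,R,T}; candidates ⊆ {—}.
Y↔T: latent back-door arc(s) into Y.
size 0: {}; under {} Y still reaches {T} ∋ T.
Y↔T cannot be blocked by any observed set — no back-door set.
{R}: (i) intercepts every directed Y→T path; (ii) no back-door Y→{R}; (iii) {Y} blocks every back-door {R}→T. Front-door holds.
P(T|do(Y)) = Σ_{R} P(R|Y) Σ_{Y'} P(T|R,Y')P(Y').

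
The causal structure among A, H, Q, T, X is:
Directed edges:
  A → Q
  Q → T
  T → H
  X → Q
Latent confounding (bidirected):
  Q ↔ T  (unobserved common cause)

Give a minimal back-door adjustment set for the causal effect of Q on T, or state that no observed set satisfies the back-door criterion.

Q→T: no observed back-door set.

desc(Q)\{Q}={H,T}; candidates ⊆ {A,X}.
Q↔T: latent back-door arc(s) into Q.
size 0: {}; under {} Q still reaches {A,H,T,X} ∋ T.
size 1: {A}, {X}; under {A} Q still reaches {H,T,X} ∋ T.
size 2: {A,X}; under {A,X} Q still reaches {H,T} ∋ T.
Q↔T cannot be blocked by any observed set — no back-door set.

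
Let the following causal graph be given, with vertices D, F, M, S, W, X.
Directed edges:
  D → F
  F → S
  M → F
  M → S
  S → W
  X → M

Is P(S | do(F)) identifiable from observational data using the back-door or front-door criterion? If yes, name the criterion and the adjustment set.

desc(F)\{F}={S,W}; candidates ⊆ {D,M,X}.
size 0: {}; under {} F still reaches {D,M,S,W,X} ∋ S.
{M}: F⊥S given {M} in G with F→· removed — back-door holds.
P(S|do(F)) = Σ_{M} P(S|F,M)·P(M).

P(S|do(F)): backdoor, adjust for {M}.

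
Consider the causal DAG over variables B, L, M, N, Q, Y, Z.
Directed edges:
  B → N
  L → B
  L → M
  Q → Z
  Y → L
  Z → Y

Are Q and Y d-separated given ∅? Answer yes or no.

No — Q and Y are d-connected given ∅.

Bayes-Ball from Q | ∅ reaches {B,L,M,N,Y,Z}.
Y ∈ reach(Q|∅) ⇒ Q ⊥̸ Y | ∅.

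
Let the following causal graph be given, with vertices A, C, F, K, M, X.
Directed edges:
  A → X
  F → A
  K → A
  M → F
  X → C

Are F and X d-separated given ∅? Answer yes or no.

No — F and X are d-connected given ∅.

Bayes-Ball from F | ∅ reaches {A,C,M,X}.
X ∈ reach(F|∅) ⇒ F ⊥̸ X | ∅.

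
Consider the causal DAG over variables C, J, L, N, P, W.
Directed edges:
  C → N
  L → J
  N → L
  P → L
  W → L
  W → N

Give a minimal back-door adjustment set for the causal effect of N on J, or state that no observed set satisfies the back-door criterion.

N→J: minimal back-door set {W}.

desc(N)\{N}={J,L}; candidates ⊆ {C,P,W}.
size 0: {}; under {} N still reaches {C,J,L,W} ∋ J.
{W}: N⊥J given {W} in G with N→· removed — back-door holds.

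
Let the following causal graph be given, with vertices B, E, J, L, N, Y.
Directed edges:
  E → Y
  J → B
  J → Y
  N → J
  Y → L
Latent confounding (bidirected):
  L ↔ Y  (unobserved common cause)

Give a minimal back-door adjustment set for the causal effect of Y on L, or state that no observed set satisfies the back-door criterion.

Y→L: no observed back-door set.

desc(Y)\{Y}={L}; candidates ⊆ {B,E,J,N}.
Y↔L: latent back-door arc(s) into Y.
size 0: {}; under {} Y still reaches {B,E,J,L,N} ∋ L.
size 1: {B}, {E}, {J} …(+1); under {B} Y still reaches {E,J,L,N} ∋ L.
size 2: {B,E}, {B,J}, {B,N} …(+3); under {B,E} Y still reaches {J,L,N} ∋ L.
Y↔L cannot be blocked by any observed set — no back-door set.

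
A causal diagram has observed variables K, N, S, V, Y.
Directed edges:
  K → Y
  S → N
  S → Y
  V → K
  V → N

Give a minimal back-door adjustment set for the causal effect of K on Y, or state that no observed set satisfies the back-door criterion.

K→Y: minimal back-door set ∅.

desc(K)\{K}={Y}; candidates ⊆ {N,S,V}.
∅: K⊥Y given ∅ in G with K→· removed — back-door holds.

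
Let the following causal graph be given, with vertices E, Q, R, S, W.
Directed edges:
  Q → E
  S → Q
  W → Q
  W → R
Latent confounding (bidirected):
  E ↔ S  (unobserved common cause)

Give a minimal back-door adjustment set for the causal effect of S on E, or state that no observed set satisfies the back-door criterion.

S→E: no observed back-door set.

desc(S)\{S}={E,Q}; candidates ⊆ {R,W}.
S↔E: latent back-door arc(s) into S.
size 0: {}; under {} S still reaches {E} ∋ E.
size 1: {R}, {W}; under {R} S still reaches {E} ∋ E.
size 2: {R,W}; under {R,W} S still reaches {E} ∋ E.
S↔E cannot be blocked by any observed set — no back-door set.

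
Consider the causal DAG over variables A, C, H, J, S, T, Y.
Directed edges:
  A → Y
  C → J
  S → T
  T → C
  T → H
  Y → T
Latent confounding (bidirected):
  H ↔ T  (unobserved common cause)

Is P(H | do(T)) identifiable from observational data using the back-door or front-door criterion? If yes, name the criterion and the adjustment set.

P(H|do(T)): not identifiable (no BD/FD set).

desc(T)\{T}={C,H,J}; candidates ⊆ {A,S,Y}.
T↔H: latent back-door arc(s) into T.
size 0: {}; under {} T still reaches {A,H,S,Y} ∋ H.
size 1: {A}, {S}, {Y}; under {A} T still reaches {H,S,Y} ∋ H.
size 2: {A,S}, {A,Y}, {S,Y}; under {A,S} T still reaches {H,Y} ∋ H.
T↔H cannot be blocked by any observed set — no back-door set.
No mediator lies on a directed T→…→H path.
Neither criterion identifies P(H|do(T)) in this graph.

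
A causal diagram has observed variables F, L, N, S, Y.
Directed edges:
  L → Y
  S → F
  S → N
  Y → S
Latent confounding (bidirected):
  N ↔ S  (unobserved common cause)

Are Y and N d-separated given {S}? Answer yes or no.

No — Y and N are d-connected given {S}.

Bayes-Ball from Y | {S} reaches {L,N}.
N ∈ reach(Y|{S}) ⇒ Y ⊥̸ N | {S}.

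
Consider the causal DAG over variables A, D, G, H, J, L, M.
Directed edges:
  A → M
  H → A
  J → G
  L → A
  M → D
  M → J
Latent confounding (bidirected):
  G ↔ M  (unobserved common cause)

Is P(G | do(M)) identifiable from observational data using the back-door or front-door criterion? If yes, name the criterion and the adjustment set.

P(G|do(M)): frontdoor, adjust for {J}.

desc(M)\{M}={D,G,J}; candidates ⊆ {A,H,L}.
M↔G: latent back-door arc(s) into M.
size 0: {}; under {} M still reaches {A,G,H,L} ∋ G.
size 1: {A}, {H}, {L}; under {A} M still reaches {G} ∋ G.
size 2: {A,H}, {A,L}, {H,L}; under {A,H} M still reaches {G} ∋ G.
M↔G cannot be blocked by any observed set — no back-door set.
{J}: (i) intercepts every directed M→G path; (ii) no back-door M→{J}; (iii) {M} blocks every back-door {J}→G. Front-door holds.
P(G|do(M)) = Σ_{J} P(J|M) Σ_{M'} P(G|J,M')P(M').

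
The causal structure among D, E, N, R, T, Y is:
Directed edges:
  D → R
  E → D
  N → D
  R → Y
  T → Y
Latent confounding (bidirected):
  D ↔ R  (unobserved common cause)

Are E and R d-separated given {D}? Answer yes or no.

No — E and R are d-connected given {D}.

Bayes-Ball from E | {D} reaches {N,R,Y}.
R ∈ reach(E|{D}) ⇒ E ⊥̸ R | {D}.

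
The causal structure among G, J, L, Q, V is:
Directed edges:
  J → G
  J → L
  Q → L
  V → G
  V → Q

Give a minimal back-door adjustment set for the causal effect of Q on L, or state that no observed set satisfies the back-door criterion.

Q→L: minimal back-door set ∅.

desc(Q)\{Q}={L}; candidates ⊆ {G,J,V}.
∅: Q⊥L given ∅ in G with Q→· removed — back-door holds.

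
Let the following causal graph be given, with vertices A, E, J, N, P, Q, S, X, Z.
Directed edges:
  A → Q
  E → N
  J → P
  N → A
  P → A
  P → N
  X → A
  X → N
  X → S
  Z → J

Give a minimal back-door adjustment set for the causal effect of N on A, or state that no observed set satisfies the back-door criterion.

desc(N)\{N}={A,Q}; candidates ⊆ {E,J,P,S,X,Z}.
size 0: {}; under {} N still reaches {A,E,J,P,Q,S,X,Z} ∋ A.
size 1: {E}, {J}, {P} …(+3); under {E} N still reaches {A,J,P,Q,S,X,Z} ∋ A.
{P,X}: N⊥A given {P,X} in G with N→· removed — back-door holds.

N→A: minimal back-door set {P, X}.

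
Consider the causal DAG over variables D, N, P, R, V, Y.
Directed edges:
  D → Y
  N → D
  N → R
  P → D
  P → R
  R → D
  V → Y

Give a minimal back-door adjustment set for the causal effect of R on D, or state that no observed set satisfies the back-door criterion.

R→D: minimal back-door set {N, P}.

desc(R)\{R}={D,Y}; candidates ⊆ {N,P,V}.
size 0: {}; under {} R still reaches {D,N,P,Y} ∋ D.
size 1: {N}, {P}, {V}; under {N} R still reaches {D,P,Y} ∋ D.
{N,P}: R⊥D given {N,P} in G with R→· removed — back-door holds.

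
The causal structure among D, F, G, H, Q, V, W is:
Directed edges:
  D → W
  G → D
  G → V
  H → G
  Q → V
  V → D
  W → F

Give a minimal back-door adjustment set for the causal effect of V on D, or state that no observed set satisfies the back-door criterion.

V→D: minimal back-door set {G}.

desc(V)\{V}={D,F,W}; candidates ⊆ {G,H,Q}.
size 0: {}; under {} V still reaches {D,F,G,H,Q,W} ∋ D.
{G}: V⊥D given {G} in G with V→· removed — back-door holds.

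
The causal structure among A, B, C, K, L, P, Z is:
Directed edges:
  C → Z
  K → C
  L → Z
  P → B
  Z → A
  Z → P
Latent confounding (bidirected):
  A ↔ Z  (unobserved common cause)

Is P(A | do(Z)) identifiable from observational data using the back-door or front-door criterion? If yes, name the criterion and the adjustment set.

desc(Z)\{Z}={A,B,P}; candidates ⊆ {C,K,L}.
Z↔A: latent back-door arc(s) into Z.
size 0: {}; under {} Z still reaches {A,C,K,L} ∋ A.
size 1: {C}, {K}, {L}; under {C} Z still reaches {A,L} ∋ A.
size 2: {C,K}, {C,L}, {K,L}; under {C,K} Z still reaches {A,L} ∋ A.
Z↔A cannot be blocked by any observed set — no back-door set.
No mediator lies on a directed Z→…→A path.
Neither criterion identifies P(A|do(Z)) in this graph.

P(A|do(Z)): not identifiable (no BD/FD set).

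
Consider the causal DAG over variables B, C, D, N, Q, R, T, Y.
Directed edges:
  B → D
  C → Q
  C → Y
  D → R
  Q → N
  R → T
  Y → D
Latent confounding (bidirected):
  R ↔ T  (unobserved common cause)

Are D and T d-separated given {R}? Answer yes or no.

No — D and T are d-connected given {R}.

Bayes-Ball from D | {R} reaches {B,C,N,Q,T,Y}.
T ∈ reach(D|{R}) ⇒ D ⊥̸ T | {R}.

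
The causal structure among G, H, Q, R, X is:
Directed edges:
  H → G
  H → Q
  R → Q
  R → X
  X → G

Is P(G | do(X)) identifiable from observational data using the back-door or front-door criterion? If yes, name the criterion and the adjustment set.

desc(X)\{X}={G}; candidates ⊆ {H,Q,R}.
∅: X⊥G given ∅ in G with X→· removed — back-door holds.
P(G|do(X)) = P(G|X) — no adjustment needed.

P(G|do(X)): backdoor, adjust for ∅.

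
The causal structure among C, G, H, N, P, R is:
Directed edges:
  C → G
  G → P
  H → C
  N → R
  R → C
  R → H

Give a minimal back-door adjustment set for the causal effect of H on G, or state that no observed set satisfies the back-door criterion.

desc(H)\{H}={C,G,P}; candidates ⊆ {N,R}.
size 0: {}; under {} H still reaches {C,G,N,P,R} ∋ G.
{R}: H⊥G given {R} in G with H→· removed — back-door holds.

H→G: minimal back-door set {R}.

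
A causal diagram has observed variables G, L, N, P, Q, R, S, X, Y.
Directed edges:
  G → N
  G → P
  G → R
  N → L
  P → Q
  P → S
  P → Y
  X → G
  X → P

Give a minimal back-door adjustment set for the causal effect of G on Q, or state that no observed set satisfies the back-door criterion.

desc(G)\{G}={L,N,P,Q,R,S,Y}; candidates ⊆ {X}.
size 0: {}; under {} G still reaches {P,Q,S,X,Y} ∋ Q.
{X}: G⊥Q given {X} in G with G→· removed — back-door holds.

G→Q: minimal back-door set {X}.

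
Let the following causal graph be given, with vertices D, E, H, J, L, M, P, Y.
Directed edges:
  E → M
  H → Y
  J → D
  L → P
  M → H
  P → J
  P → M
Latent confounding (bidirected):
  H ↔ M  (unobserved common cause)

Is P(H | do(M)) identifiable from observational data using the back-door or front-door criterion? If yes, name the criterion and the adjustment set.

P(H|do(M)): not identifiable (no BD/FD set).

desc(M)\{M}={H,Y}; candidates ⊆ {D,E,J,L,P}.
M↔H: latent back-door arc(s) into M.
size 0: {}; under {} M still reaches {D,E,H,J,L,P,Y} ∋ H.
size 1: {D}, {E}, {J} …(+2); under {D} M still reaches {E,H,J,L,P,Y} ∋ H.
size 2: {D,E}, {D,J}, {D,L} …(+7); under {D,E} M still reaches {H,J,L,P,Y} ∋ H.
M↔H cannot be blocked by any observed set — no back-door set.
No mediator lies on a directed M→…→H path.
Neither criterion identifies P(H|do(M)) in this graph.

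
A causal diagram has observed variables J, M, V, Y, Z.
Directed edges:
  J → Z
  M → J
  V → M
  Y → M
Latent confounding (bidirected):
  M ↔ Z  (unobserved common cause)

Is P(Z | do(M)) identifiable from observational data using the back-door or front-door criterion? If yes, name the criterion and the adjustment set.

desc(M)\{M}={J,Z}; candidates ⊆ {V,Y}.
M↔Z: latent back-door arc(s) into M.
size 0: {}; under {} M still reaches {V,Y,Z} ∋ Z.
size 1: {V}, {Y}; under {V} M still reaches {Y,Z} ∋ Z.
size 2: {V,Y}; under {V,Y} M still reaches {Z} ∋ Z.
M↔Z cannot be blocked by any observed set — no back-door set.
{J}: (i) intercepts every directed M→Z path; (ii) no back-door M→{J}; (iii) {M} blocks every back-door {J}→Z. Front-door holds.
P(Z|do(M)) = Σ_{J} P(J|M) Σ_{M'} P(Z|J,M')P(M').

P(Z|do(M)): frontdoor, adjust for {J}.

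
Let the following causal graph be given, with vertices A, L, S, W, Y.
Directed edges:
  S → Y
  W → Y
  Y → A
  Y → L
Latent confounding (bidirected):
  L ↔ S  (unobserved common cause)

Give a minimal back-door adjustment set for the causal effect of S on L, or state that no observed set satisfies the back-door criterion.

desc(S)\{S}={A,L,Y}; candidates ⊆ {W}.
S↔L: latent back-door arc(s) into S.
size 0: {}; under {} S still reaches {L} ∋ L.
size 1: {W}; under {W} S still reaches {L} ∋ L.
S↔L cannot be blocked by any observed set — no back-door set.

S→L: no observed back-door set.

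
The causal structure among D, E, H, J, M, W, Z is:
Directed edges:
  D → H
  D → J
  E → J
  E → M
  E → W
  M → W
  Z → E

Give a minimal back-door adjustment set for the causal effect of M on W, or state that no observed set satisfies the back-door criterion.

M→W: minimal back-door set {E}.

desc(M)\{M}={W}; candidates ⊆ {D,E,H,J,Z}.
size 0: {}; under {} M still reaches {E,J,W,Z} ∋ W.
{E}: M⊥W given {E} in G with M→· removed — back-door holds.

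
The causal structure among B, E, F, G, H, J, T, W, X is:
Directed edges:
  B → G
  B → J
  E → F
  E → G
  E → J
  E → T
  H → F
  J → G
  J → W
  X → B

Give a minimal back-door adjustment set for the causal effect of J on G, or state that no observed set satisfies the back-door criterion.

desc(J)\{J}={G,W}; candidates ⊆ {B,E,F,H,T,X}.
size 0: {}; under {} J still reaches {B,E,F,G,T,X} ∋ G.
size 1: {B}, {E}, {F} …(+3); under {B} J still reaches {E,F,G,T} ∋ G.
{B,E}: J⊥G given {B,E} in G with J→· removed — back-door holds.

J→G: minimal back-door set {B, E}.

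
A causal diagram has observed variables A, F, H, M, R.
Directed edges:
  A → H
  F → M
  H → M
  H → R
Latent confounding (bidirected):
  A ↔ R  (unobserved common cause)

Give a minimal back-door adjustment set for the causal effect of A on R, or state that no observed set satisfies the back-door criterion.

A→R: no observed back-door set.

desc(A)\{A}={H,M,R}; candidates ⊆ {F}.
A↔R: latent back-door arc(s) into A.
size 0: {}; under {} A still reaches {R} ∋ R.
size 1: {F}; under {F} A still reaches {R} ∋ R.
A↔R cannot be blocked by any observed set — no back-door set.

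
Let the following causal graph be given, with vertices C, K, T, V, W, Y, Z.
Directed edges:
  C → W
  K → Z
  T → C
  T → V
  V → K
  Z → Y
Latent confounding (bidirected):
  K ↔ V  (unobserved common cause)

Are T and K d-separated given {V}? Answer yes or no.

Bayes-Ball from T | {V} reaches {C,K,W,Y,Z}.
K ∈ reach(T|{V}) ⇒ T ⊥̸ K | {V}.

No — T and K are d-connected given {V}.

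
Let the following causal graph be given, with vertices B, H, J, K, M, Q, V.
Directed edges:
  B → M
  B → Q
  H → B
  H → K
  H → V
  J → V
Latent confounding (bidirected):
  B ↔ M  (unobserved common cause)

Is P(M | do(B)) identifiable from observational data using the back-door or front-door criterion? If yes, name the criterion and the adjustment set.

P(M|do(B)): not identifiable (no BD/FD set).

desc(B)\{B}={M,Q}; candidates ⊆ {H,J,K,V}.
B↔M: latent back-door arc(s) into B.
size 0: {}; under {} B still reaches {H,K,M,V} ∋ M.
size 1: {H}, {J}, {K} …(+1); under {H} B still reaches {M} ∋ M.
size 2: {H,J}, {H,K}, {H,V} …(+3); under {H,J} B still reaches {M} ∋ M.
B↔M cannot be blocked by any observed set — no back-door set.
No mediator lies on a directed B→…→M path.
Neither criterion identifies P(M|do(B)) in this graph.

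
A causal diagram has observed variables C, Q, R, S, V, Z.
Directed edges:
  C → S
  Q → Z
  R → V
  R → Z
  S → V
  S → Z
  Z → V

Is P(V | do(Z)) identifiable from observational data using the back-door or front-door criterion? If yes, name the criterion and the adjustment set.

P(V|do(Z)): backdoor, adjust for {R, S}.

desc(Z)\{Z}={V}; candidates ⊆ {C,Q,R,S}.
size 0: {}; under {} Z still reaches {C,Q,R,S,V} ∋ V.
size 1: {C}, {Q}, {R} …(+1); under {C} Z still reaches {Q,R,S,V} ∋ V.
{R,S}: Z⊥V given {R,S} in G with Z→· removed — back-door holds.
P(V|do(Z)) = Σ_{R,S} P(V|Z,R,S)·P(R,S).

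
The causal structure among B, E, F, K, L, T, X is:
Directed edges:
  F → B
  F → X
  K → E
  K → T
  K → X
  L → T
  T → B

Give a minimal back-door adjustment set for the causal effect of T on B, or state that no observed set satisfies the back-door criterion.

desc(T)\{T}={B}; candidates ⊆ {E,F,K,L,X}.
∅: T⊥B given ∅ in G with T→· removed — back-door holds.

T→B: minimal back-door set ∅.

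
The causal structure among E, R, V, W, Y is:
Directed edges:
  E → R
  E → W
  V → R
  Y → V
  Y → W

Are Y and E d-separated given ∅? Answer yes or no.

Yes — Y ⊥ E | ∅.

Bayes-Ball from Y | ∅ reaches {R,V,W}.
E ∉ reach(Y|∅) ⇒ Y ⊥ E | ∅.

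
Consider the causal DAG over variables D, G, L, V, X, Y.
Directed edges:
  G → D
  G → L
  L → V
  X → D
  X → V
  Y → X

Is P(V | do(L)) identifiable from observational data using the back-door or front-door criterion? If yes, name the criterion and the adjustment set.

desc(L)\{L}={V}; candidates ⊆ {D,G,X,Y}.
∅: L⊥V given ∅ in G with L→· removed — back-door holds.
P(V|do(L)) = P(V|L) — no adjustment needed.

P(V|do(L)): backdoor, adjust for ∅.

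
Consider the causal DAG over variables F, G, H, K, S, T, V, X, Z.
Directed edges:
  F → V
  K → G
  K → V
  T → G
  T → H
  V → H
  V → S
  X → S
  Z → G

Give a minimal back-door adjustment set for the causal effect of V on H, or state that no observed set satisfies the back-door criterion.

desc(V)\{V}={H,S}; candidates ⊆ {F,G,K,T,X,Z}.
∅: V⊥H given ∅ in G with V→· removed — back-door holds.

V→H: minimal back-door set ∅.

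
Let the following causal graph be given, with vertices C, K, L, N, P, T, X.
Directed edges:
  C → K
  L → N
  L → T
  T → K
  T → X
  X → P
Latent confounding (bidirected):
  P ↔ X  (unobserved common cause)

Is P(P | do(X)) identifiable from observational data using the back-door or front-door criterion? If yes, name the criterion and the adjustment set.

desc(X)\{X}={P}; candidates ⊆ {C,K,L,N,T}.
X↔P: latent back-door arc(s) into X.
size 0: {}; under {} X still reaches {K,L,N,P,T} ∋ P.
size 1: {C}, {K}, {L} …(+2); under {C} X still reaches {K,L,N,P,T} ∋ P.
size 2: {C,K}, {C,L}, {C,N} …(+7); under {C,K} X still reaches {L,N,P,T} ∋ P.
X↔P cannot be blocked by any observed set — no back-door set.
No mediator lies on a directed X→…→P path.
Neither criterion identifies P(P|do(X)) in this graph.

P(P|do(X)): not identifiable (no BD/FD set).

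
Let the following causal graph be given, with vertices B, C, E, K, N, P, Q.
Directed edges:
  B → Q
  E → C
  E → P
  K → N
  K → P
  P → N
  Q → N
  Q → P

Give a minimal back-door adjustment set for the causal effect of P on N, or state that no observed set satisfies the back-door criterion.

desc(P)\{P}={N}; candidates ⊆ {B,C,E,K,Q}.
size 0: {}; under {} P still reaches {B,C,E,K,N,Q} ∋ N.
size 1: {B}, {C}, {E} …(+2); under {B} P still reaches {C,E,K,N,Q} ∋ N.
{K,Q}: P⊥N given {K,Q} in G with P→· removed — back-door holds.

P→N: minimal back-door set {K, Q}.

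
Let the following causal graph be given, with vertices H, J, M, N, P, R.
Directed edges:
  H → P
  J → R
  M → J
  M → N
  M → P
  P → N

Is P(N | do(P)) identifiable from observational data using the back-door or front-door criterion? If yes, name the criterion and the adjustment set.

P(N|do(P)): backdoor, adjust for {M}.

desc(P)\{P}={N}; candidates ⊆ {H,J,M,R}.
size 0: {}; under {} P still reaches {H,J,M,N,R} ∋ N.
{M}: P⊥N given {M} in G with P→· removed — back-door holds.
P(N|do(P)) = Σ_{M} P(N|P,M)·P(M).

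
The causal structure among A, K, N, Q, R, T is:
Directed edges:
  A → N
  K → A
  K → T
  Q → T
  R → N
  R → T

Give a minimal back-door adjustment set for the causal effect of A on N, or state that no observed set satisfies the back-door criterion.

desc(A)\{A}={N}; candidates ⊆ {K,Q,R,T}.
∅: A⊥N given ∅ in G with A→· removed — back-door holds.

A→N: minimal back-door set ∅.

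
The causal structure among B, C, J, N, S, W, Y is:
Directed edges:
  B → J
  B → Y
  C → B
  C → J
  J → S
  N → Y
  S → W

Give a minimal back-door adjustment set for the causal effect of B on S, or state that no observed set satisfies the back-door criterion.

desc(B)\{B}={J,S,W,Y}; candidates ⊆ {C,N}.
size 0: {}; under {} B still reaches {C,J,S,W} ∋ S.
{C}: B⊥S given {C} in G with B→· removed — back-door holds.

B→S: minimal back-door set {C}.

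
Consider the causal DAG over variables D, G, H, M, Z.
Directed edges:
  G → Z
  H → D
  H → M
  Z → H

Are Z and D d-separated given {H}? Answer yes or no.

Yes — Z ⊥ D | {H}.

Bayes-Ball from Z | {H} reaches {G}.
D ∉ reach(Z|{H}) ⇒ Z ⊥ D | {H}.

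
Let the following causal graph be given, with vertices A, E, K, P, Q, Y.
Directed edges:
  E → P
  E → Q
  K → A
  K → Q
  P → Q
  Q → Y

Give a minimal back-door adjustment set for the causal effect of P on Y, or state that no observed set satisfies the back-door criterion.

desc(P)\{P}={Q,Y}; candidates ⊆ {A,E,K}.
size 0: {}; under {} P still reaches {E,Q,Y} ∋ Y.
{E}: P⊥Y given {E} in G with P→· removed — back-door holds.

P→Y: minimal back-door set {E}.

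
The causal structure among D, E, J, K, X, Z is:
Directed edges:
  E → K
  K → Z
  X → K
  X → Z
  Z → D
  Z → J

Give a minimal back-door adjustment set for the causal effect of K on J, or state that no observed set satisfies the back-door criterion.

desc(K)\{K}={D,J,Z}; candidates ⊆ {E,X}.
size 0: {}; under {} K still reaches {D,E,J,X,Z} ∋ J.
{X}: K⊥J given {X} in G with K→· removed — back-door holds.

K→J: minimal back-door set {X}.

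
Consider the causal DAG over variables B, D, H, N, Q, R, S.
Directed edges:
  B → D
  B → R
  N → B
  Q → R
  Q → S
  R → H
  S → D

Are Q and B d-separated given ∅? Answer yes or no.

Bayes-Ball from Q | ∅ reaches {D,H,R,S}.
B ∉ reach(Q|∅) ⇒ Q ⊥ B | ∅.

Yes — Q ⊥ B | ∅.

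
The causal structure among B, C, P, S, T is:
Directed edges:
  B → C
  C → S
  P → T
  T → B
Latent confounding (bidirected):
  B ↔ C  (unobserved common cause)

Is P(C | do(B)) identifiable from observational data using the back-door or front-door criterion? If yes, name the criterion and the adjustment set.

P(C|do(B)): not identifiable (no BD/FD set).

desc(B)\{B}={C,S}; candidates ⊆ {P,T}.
B↔C: latent back-door arc(s) into B.
size 0: {}; under {} B still reaches {C,P,S,T} ∋ C.
size 1: {P}, {T}; under {P} B still reaches {C,S,T} ∋ C.
size 2: {P,T}; under {P,T} B still reaches {C,S} ∋ C.
B↔C cannot be blocked by any observed set — no back-door set.
No mediator lies on a directed B→…→C path.
Neither criterion identifies P(C|do(B)) in this graph.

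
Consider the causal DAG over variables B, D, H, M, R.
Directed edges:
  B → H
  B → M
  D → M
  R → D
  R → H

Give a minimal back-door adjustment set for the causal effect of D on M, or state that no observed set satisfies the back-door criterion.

desc(D)\{D}={M}; candidates ⊆ {B,H,R}.
∅: D⊥M given ∅ in G with D→· removed — back-door holds.

D→M: minimal back-door set ∅.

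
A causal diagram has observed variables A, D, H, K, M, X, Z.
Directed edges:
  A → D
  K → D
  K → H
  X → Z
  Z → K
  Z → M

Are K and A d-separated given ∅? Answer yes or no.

Bayes-Ball from K | ∅ reaches {D,H,M,X,Z}.
A ∉ reach(K|∅) ⇒ K ⊥ A | ∅.

Yes — K ⊥ A | ∅.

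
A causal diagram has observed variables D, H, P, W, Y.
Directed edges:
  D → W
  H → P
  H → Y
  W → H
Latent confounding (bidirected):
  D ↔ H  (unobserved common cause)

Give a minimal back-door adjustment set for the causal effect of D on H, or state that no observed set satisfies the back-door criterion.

D→H: no observed back-door set.

desc(D)\{D}={H,P,W,Y}; candidates ⊆ {—}.
D↔H: latent back-door arc(s) into D.
size 0: {}; under {} D still reaches {H,P,Y} ∋ H.
D↔H cannot be blocked by any observed set — no back-door set.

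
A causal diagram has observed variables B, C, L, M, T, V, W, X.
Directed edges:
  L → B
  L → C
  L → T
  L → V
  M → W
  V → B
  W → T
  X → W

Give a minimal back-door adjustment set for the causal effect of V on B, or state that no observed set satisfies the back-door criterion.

V→B: minimal back-door set {L}.

desc(V)\{V}={B}; candidates ⊆ {C,L,M,T,W,X}.
size 0: {}; under {} V still reaches {B,C,L,T} ∋ B.
{L}: V⊥B given {L} in G with V→· removed — back-door holds.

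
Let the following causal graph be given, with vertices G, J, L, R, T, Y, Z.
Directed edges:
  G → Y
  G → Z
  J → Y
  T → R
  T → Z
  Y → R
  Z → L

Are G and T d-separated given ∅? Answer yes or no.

Yes — G ⊥ T | ∅.

Bayes-Ball from G | ∅ reaches {L,R,Y,Z}.
T ∉ reach(G|∅) ⇒ G ⊥ T | ∅.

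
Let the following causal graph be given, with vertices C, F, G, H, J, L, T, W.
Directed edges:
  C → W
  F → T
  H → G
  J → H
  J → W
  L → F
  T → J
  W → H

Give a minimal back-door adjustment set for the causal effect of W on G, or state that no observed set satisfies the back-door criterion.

desc(W)\{W}={G,H}; candidates ⊆ {C,F,J,L,T}.
size 0: {}; under {} W still reaches {C,F,G,H,J,L,T} ∋ G.
{J}: W⊥G given {J} in G with W→· removed — back-door holds.

W→G: minimal back-door set {J}.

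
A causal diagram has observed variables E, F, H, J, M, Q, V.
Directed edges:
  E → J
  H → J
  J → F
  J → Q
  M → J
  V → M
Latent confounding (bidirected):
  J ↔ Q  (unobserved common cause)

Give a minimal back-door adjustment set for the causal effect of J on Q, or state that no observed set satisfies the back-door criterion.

desc(J)\{J}={F,Q}; candidates ⊆ {E,H,M,V}.
J↔Q: latent back-door arc(s) into J.
size 0: {}; under {} J still reaches {E,H,M,Q,V} ∋ Q.
size 1: {E}, {H}, {M} …(+1); under {E} J still reaches {H,M,Q,V} ∋ Q.
size 2: {E,H}, {E,M}, {E,V} …(+3); under {E,H} J still reaches {M,Q,V} ∋ Q.
J↔Q cannot be blocked by any observed set — no back-door set.

J→Q: no observed back-door set.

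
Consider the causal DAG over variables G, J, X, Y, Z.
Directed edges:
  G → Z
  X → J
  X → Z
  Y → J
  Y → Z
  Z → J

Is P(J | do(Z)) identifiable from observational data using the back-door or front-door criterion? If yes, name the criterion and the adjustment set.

desc(Z)\{Z}={J}; candidates ⊆ {G,X,Y}.
size 0: {}; under {} Z still reaches {G,J,X,Y} ∋ J.
size 1: {G}, {X}, {Y}; under {G} Z still reaches {J,X,Y} ∋ J.
{X,Y}: Z⊥J given {X,Y} in G with Z→· removed — back-door holds.
P(J|do(Z)) = Σ_{X,Y} P(J|Z,X,Y)·P(X,Y).

P(J|do(Z)): backdoor, adjust for {X, Y}.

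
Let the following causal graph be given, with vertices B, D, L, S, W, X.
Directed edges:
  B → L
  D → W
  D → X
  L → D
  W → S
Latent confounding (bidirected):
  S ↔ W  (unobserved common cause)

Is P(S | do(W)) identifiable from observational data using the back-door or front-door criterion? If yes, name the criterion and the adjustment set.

desc(W)\{W}={S}; candidates ⊆ {B,D,L,X}.
W↔S: latent back-door arc(s) into W.
size 0: {}; under {} W still reaches {B,D,L,S,X} ∋ S.
size 1: {B}, {D}, {L} …(+1); under {B} W still reaches {D,L,S,X} ∋ S.
size 2: {B,D}, {B,L}, {B,X} …(+3); under {B,D} W still reaches {S} ∋ S.
W↔S cannot be blocked by any observed set — no back-door set.
No mediator lies on a directed W→…→S path.
Neither criterion identifies P(S|do(W)) in this graph.

P(S|do(W)): not identifiable (no BD/FD set).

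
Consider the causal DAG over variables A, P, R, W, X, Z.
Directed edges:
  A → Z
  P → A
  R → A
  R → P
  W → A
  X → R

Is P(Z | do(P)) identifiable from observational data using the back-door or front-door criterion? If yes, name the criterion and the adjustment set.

desc(P)\{P}={A,Z}; candidates ⊆ {R,W,X}.
size 0: {}; under {} P still reaches {A,R,X,Z} ∋ Z.
{R}: P⊥Z given {R} in G with P→· removed — back-door holds.
P(Z|do(P)) = Σ_{R} P(Z|P,R)·P(R).

P(Z|do(P)): backdoor, adjust for {R}.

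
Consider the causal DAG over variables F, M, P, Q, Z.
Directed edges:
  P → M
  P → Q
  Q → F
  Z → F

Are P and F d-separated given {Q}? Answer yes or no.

Bayes-Ball from P | {Q} reaches {M}.
F ∉ reach(P|{Q}) ⇒ P ⊥ F | {Q}.

Yes — P ⊥ F | {Q}.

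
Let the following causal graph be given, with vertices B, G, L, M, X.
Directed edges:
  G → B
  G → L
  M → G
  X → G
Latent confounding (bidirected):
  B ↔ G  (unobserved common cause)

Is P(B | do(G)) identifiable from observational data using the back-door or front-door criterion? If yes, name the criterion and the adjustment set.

desc(G)\{G}={B,L}; candidates ⊆ {M,X}.
G↔B: latent back-door arc(s) into G.
size 0: {}; under {} G still reaches {B,M,X} ∋ B.
size 1: {M}, {X}; under {M} G still reaches {B,X} ∋ B.
size 2: {M,X}; under {M,X} G still reaches {B} ∋ B.
G↔B cannot be blocked by any observed set — no back-door set.
No mediator lies on a directed G→…→B path.
Neither criterion identifies P(B|do(G)) in this graph.

P(B|do(G)): not identifiable (no BD/FD set).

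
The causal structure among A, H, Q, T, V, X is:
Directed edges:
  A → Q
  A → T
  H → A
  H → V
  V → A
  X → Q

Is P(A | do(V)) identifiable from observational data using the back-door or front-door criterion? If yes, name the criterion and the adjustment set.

desc(V)\{V}={A,Q,T}; candidates ⊆ {H,X}.
size 0: {}; under {} V still reaches {A,H,Q,T} ∋ A.
{H}: V⊥A given {H} in G with V→· removed — back-door holds.
P(A|do(V)) = Σ_{H} P(A|V,H)·P(H).

P(A|do(V)): backdoor, adjust for {H}.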